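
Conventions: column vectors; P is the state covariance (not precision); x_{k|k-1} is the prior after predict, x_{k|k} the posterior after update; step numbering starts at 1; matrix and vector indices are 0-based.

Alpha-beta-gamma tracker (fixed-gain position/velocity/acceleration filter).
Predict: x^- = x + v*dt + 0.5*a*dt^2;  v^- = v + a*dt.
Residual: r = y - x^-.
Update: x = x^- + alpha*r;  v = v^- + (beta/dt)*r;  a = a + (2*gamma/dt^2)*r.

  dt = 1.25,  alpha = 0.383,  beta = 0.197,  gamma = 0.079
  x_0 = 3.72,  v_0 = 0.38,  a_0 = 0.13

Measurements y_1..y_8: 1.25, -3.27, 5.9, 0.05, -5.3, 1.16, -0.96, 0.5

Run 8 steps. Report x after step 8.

step 1: x_pred=4.2966  r=-3.0466  x^+=3.1297  v^+=0.0624  a^+=-0.1781
step 2: x_pred=3.0686  r=-6.3386  x^+=0.6409  v^+=-1.1592  a^+=-0.8190
step 3: x_pred=-1.4479  r=7.3479  x^+=1.3663  v^+=-1.0249  a^+=-0.0760
step 4: x_pred=0.0258  r=0.0242  x^+=0.0351  v^+=-1.1161  a^+=-0.0736
step 5: x_pred=-1.4175  r=-3.8825  x^+=-2.9045  v^+=-1.8199  a^+=-0.4661
step 6: x_pred=-5.5436  r=6.7036  x^+=-2.9761  v^+=-1.3461  a^+=0.2117
step 7: x_pred=-4.4934  r=3.5334  x^+=-3.1401  v^+=-0.5246  a^+=0.5690
step 8: x_pred=-3.3513  r=3.8513  x^+=-1.8763  v^+=0.7936  a^+=0.9585

x_post = -1.8763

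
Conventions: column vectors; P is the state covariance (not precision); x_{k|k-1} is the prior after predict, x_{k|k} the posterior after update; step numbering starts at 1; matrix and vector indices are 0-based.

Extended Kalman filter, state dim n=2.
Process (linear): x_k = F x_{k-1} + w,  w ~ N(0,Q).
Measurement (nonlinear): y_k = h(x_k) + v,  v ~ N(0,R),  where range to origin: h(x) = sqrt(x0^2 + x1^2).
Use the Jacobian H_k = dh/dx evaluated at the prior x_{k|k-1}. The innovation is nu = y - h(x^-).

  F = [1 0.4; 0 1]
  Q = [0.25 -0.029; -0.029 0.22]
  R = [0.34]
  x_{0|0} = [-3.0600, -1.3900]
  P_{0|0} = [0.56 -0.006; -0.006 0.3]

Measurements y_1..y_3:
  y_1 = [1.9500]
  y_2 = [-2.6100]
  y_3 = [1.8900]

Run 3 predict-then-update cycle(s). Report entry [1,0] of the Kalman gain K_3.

K[1,0] = 0.5975

step 1: x^-=[-3.6160, -1.3900]  P^-=[0.8532 0.0850; 0.0850 0.5200]  H_jac=[-0.9334 -0.3588]  S=[1.2072]  K=[-0.6849; -0.2203]  nu=[-1.9240]  x^+=[-2.2982, -0.9662]  P^+=[0.2868 -0.0971; -0.0971 0.4614]
step 2: x^-=[-2.6847, -0.9662]  P^-=[0.5330 0.0584; 0.0584 0.6814]  H_jac=[-0.9409 -0.3386]  S=[0.9272]  K=[-0.5622; -0.3082]  nu=[-5.4633]  x^+=[0.3866, 0.7174]  P^+=[0.2399 -0.1022; -0.1022 0.5934]
step 3: x^-=[0.6735, 0.7174]  P^-=[0.5031 0.1062; 0.1062 0.8134]  H_jac=[0.6845 0.7290]  S=[1.1139]  K=[0.3786; 0.5975]  nu=[0.9060]  x^+=[1.0166, 1.2587]  P^+=[0.3434 -0.1459; -0.1459 0.4156]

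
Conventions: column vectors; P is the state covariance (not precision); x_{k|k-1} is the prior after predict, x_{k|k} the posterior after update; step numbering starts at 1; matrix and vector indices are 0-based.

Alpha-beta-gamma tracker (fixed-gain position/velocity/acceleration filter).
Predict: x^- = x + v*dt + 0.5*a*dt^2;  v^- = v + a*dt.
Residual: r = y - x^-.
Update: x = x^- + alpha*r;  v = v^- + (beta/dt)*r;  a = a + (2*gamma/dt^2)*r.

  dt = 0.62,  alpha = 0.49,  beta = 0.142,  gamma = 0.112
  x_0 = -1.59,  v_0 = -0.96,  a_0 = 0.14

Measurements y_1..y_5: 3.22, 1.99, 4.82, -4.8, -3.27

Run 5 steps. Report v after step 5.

step 1: x_pred=-2.1583  r=5.3783  x^+=0.4771  v^+=0.3586  a^+=3.2741
step 2: x_pred=1.3287  r=0.6613  x^+=1.6527  v^+=2.5400  a^+=3.6594
step 3: x_pred=3.9309  r=0.8891  x^+=4.3665  v^+=5.0125  a^+=4.1776
step 4: x_pred=8.2772  r=-13.0772  x^+=1.8694  v^+=4.6075  a^+=-3.4429
step 5: x_pred=4.0643  r=-7.3343  x^+=0.4705  v^+=0.7931  a^+=-7.7168

v_post = 0.7931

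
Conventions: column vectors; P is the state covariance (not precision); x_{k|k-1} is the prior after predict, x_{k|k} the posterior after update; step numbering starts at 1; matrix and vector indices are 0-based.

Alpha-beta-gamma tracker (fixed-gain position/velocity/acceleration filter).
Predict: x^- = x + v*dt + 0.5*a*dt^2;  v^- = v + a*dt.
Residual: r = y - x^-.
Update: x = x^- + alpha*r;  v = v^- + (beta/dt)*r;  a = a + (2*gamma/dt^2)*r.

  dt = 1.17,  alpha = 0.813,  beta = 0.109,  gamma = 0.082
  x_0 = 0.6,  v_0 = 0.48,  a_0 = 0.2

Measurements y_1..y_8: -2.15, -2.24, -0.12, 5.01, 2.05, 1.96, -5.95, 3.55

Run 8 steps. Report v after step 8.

v_post = -0.2729

step 1: x_pred=1.2985  r=-3.4485  x^+=-1.5051  v^+=0.3927  a^+=-0.2131
step 2: x_pred=-1.1915  r=-1.0485  x^+=-2.0439  v^+=0.0457  a^+=-0.3388
step 3: x_pred=-2.2224  r=2.1024  x^+=-0.5131  v^+=-0.1548  a^+=-0.0869
step 4: x_pred=-0.7537  r=5.7637  x^+=3.9322  v^+=0.2805  a^+=0.6036
step 5: x_pred=4.6735  r=-2.6235  x^+=2.5406  v^+=0.7423  a^+=0.2893
step 6: x_pred=3.6072  r=-1.6472  x^+=2.2680  v^+=0.9274  a^+=0.0920
step 7: x_pred=3.4160  r=-9.3660  x^+=-4.1986  v^+=0.1625  a^+=-1.0301
step 8: x_pred=-4.7135  r=8.2635  x^+=2.0047  v^+=-0.2729  a^+=-0.0401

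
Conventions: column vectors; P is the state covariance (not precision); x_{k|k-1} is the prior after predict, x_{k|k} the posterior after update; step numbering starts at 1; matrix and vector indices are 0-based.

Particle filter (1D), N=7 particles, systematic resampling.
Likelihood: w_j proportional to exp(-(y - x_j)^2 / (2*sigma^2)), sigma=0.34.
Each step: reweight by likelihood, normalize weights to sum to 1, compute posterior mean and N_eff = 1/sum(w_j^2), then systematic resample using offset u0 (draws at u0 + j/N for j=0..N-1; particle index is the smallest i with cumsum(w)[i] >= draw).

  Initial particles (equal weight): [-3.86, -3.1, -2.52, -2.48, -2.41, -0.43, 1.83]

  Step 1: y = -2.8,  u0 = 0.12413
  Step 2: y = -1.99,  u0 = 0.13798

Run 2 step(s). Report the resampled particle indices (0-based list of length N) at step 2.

resampled_idx = [2, 3, 4, 5, 5, 6, 6]

step 1: w=[0.0030, 0.2649, 0.2785, 0.2511, 0.2025, 0.0000, 0.0000]  mean=-2.6454  Neff=3.9716  idx=[1, 1, 2, 3, 3, 4, 4]
step 2: w=[0.0025, 0.0025, 0.1524, 0.1818, 0.1818, 0.2395, 0.2395]  mean=-2.4557  Neff=4.9004  idx=[2, 3, 4, 5, 5, 6, 6]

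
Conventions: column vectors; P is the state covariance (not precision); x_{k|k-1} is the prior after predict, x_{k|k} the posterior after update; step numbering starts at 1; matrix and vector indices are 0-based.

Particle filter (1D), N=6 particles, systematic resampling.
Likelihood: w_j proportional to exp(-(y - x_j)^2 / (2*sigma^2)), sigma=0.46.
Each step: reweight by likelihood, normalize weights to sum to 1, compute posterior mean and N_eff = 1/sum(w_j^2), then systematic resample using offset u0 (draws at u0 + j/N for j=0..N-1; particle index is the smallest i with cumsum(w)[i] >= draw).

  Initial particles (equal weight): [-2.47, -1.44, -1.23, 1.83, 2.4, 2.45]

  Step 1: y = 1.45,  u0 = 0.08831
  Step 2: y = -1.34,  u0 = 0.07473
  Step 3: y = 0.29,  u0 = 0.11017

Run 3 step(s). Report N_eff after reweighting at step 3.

step 1: w=[0.0000, 0.0000, 0.0000, 0.7697, 0.1283, 0.1019]  mean=1.9664  Neff=1.6146  idx=[3, 3, 3, 3, 3, 5]
step 2: w=[0.2000, 0.2000, 0.2000, 0.2000, 0.2000, 0.0000]  mean=1.8300  Neff=5.0001  idx=[0, 1, 2, 2, 3, 4]
step 3: w=[0.1667, 0.1667, 0.1667, 0.1667, 0.1667, 0.1667]  mean=1.8300  Neff=6.0000  idx=[0, 1, 2, 3, 4, 5]

N_eff = 6.0000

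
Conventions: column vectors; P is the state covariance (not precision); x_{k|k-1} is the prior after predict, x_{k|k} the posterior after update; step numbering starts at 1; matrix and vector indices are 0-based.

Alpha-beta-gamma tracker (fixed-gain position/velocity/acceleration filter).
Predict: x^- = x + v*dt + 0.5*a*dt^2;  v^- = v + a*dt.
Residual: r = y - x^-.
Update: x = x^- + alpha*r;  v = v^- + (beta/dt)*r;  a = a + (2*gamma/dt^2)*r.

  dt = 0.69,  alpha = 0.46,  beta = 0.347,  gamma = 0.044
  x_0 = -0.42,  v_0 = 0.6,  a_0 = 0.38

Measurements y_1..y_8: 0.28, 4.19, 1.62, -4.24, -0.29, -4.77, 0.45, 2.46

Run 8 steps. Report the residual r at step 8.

resid = 7.1060

step 1: x_pred=0.0845  r=0.1955  x^+=0.1744  v^+=0.9605  a^+=0.4161
step 2: x_pred=0.9362  r=3.2538  x^+=2.4330  v^+=2.8840  a^+=1.0176
step 3: x_pred=4.6651  r=-3.0451  x^+=3.2644  v^+=2.0547  a^+=0.4547
step 4: x_pred=4.7904  r=-9.0304  x^+=0.6364  v^+=-2.1729  a^+=-1.2144
step 5: x_pred=-1.1520  r=0.8620  x^+=-0.7555  v^+=-2.5774  a^+=-1.0551
step 6: x_pred=-2.7850  r=-1.9850  x^+=-3.6981  v^+=-4.3036  a^+=-1.4220
step 7: x_pred=-7.0061  r=7.4561  x^+=-3.5763  v^+=-1.5351  a^+=-0.0438
step 8: x_pred=-4.6460  r=7.1060  x^+=-1.3772  v^+=2.0082  a^+=1.2696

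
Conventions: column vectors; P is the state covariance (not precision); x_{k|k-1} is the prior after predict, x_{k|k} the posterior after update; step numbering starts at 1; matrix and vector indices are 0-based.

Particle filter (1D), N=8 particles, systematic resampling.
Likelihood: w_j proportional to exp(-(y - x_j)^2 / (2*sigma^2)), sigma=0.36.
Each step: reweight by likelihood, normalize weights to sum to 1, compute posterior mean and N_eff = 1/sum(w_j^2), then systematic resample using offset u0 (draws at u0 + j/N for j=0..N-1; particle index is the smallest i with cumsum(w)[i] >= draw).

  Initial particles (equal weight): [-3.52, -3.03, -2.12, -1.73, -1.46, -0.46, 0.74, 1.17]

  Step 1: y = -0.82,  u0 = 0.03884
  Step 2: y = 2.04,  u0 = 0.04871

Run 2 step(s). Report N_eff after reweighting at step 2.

N_eff = 5.0000

step 1: w=[0.0000, 0.0000, 0.0017, 0.0479, 0.2409, 0.7094, 0.0001, 0.0000]  mean=-0.7645  Neff=1.7744  idx=[3, 4, 4, 5, 5, 5, 5, 5]
step 2: w=[0.0000, 0.0000, 0.0000, 0.2000, 0.2000, 0.2000, 0.2000, 0.2000]  mean=-0.4600  Neff=5.0000  idx=[3, 3, 4, 5, 5, 6, 6, 7]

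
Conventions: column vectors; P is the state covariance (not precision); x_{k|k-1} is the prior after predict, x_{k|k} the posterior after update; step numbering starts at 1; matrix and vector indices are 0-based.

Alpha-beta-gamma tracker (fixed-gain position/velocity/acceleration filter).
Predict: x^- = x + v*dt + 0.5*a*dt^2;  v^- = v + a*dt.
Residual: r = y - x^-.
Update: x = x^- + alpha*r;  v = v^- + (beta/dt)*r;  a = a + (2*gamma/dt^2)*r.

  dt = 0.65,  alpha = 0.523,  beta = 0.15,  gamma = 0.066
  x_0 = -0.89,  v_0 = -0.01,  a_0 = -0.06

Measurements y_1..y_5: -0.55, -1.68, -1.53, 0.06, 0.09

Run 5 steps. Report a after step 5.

step 1: x_pred=-0.9092  r=0.3592  x^+=-0.7213  v^+=0.0339  a^+=0.0522
step 2: x_pred=-0.6883  r=-0.9917  x^+=-1.2069  v^+=-0.1610  a^+=-0.2576
step 3: x_pred=-1.3660  r=-0.1640  x^+=-1.4518  v^+=-0.3663  a^+=-0.3089
step 4: x_pred=-1.7551  r=1.8151  x^+=-0.8058  v^+=-0.1482  a^+=0.2582
step 5: x_pred=-0.8476  r=0.9376  x^+=-0.3572  v^+=0.2360  a^+=0.5512

a_post = 0.5512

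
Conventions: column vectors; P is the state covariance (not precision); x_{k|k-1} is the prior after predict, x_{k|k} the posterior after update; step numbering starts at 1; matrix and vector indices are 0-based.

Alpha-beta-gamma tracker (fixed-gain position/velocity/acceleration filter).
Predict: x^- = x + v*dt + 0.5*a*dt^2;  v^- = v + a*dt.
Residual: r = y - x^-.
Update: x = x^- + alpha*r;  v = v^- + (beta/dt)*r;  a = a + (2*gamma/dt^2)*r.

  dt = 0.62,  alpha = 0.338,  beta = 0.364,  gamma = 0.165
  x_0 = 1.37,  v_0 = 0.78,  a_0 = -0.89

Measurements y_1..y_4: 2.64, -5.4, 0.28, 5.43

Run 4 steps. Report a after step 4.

step 1: x_pred=1.6825  r=0.9575  x^+=2.0062  v^+=0.7903  a^+=-0.0680
step 2: x_pred=2.4831  r=-7.8831  x^+=-0.1814  v^+=-3.8800  a^+=-6.8355
step 3: x_pred=-3.9008  r=4.1808  x^+=-2.4877  v^+=-5.6635  a^+=-3.2464
step 4: x_pred=-6.6230  r=12.0530  x^+=-2.5491  v^+=-0.6000  a^+=7.1009

a_post = 7.1009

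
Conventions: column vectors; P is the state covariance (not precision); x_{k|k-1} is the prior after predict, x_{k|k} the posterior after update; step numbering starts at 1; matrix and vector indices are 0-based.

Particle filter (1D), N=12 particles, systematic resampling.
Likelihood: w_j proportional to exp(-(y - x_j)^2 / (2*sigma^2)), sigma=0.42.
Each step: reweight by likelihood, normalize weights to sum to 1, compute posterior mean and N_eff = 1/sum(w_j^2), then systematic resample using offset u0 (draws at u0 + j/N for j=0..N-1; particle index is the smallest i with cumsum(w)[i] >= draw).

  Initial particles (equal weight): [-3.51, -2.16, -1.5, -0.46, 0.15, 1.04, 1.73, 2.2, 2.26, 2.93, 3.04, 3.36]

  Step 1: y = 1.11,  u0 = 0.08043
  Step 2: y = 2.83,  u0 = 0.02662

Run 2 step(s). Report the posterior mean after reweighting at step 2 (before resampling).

post_mean = 2.1540

step 1: w=[0.0000, 0.0000, 0.0000, 0.0006, 0.0504, 0.6778, 0.2312, 0.0237, 0.0162, 0.0001, 0.0000, 0.0000]  mean=1.2011  Neff=1.9371  idx=[5, 5, 5, 5, 5, 5, 5, 5, 6, 6, 6, 8]
step 2: w=[0.0002, 0.0002, 0.0002, 0.0002, 0.0002, 0.0002, 0.0002, 0.0002, 0.0653, 0.0653, 0.0653, 0.8023]  mean=2.1540  Neff=1.5232  idx=[8, 9, 10, 11, 11, 11, 11, 11, 11, 11, 11, 11]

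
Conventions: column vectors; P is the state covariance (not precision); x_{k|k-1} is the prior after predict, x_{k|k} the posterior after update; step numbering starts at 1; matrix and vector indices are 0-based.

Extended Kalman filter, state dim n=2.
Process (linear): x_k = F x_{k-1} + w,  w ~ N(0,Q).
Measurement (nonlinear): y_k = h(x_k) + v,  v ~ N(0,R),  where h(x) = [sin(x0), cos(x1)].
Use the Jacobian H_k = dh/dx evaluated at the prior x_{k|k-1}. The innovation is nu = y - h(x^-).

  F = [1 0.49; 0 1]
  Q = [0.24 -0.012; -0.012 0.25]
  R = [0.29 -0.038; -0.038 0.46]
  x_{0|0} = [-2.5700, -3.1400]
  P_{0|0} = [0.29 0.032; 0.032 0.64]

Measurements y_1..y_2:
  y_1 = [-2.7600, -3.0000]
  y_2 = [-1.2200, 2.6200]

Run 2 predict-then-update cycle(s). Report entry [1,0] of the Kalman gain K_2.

step 1: x^-=[-4.1086, -3.1400]  P^-=[0.7150 0.3336; 0.3336 0.8900]  H_jac=[-0.5678 0.0000; 0.0000 0.0016]  S=[0.5205 -0.0383; -0.0383 0.4600]  K=[-0.7847 -0.0642; -0.3659 -0.0274]  nu=[-3.5832, -2.0000]  x^+=[-1.1686, -1.7741]  P^+=[0.3965 0.1851; 0.1851 0.8207]
step 2: x^-=[-2.0379, -1.7741]  P^-=[1.0149 0.5752; 0.5752 1.0707]  H_jac=[-0.4503 0.0000; 0.0000 0.9794]  S=[0.4958 -0.2917; -0.2917 1.4871]  K=[-0.7901 0.2239; -0.1216 0.6813]  nu=[-0.3271, 2.8219]  x^+=[-1.1476, 0.1884]  P^+=[0.5277 0.1358; 0.1358 0.3247]

K[1,0] = -0.1216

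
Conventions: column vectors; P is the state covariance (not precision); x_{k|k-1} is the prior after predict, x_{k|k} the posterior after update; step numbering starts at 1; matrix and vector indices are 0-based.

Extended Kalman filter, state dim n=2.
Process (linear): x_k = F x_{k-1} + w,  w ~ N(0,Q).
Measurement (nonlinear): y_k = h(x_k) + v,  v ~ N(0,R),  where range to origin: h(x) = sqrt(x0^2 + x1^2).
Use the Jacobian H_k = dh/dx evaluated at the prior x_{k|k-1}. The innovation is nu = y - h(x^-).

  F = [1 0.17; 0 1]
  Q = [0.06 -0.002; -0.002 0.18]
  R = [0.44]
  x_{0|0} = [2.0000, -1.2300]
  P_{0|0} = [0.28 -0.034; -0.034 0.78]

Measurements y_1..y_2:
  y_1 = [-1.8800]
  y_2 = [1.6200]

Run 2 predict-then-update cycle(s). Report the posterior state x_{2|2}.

step 1: x^-=[1.7909, -1.2300]  P^-=[0.3510 0.0966; 0.0966 0.9600]  H_jac=[0.8243 -0.5661]  S=[0.8960]  K=[0.2619; -0.5177]  nu=[-4.0526]  x^+=[0.7297, 0.8680]  P^+=[0.2895 0.2181; 0.2181 0.7199]
step 2: x^-=[0.8773, 0.8680]  P^-=[0.4445 0.3384; 0.3384 0.8999]  H_jac=[0.7108 0.7034]  S=[1.4482]  K=[0.3826; 0.6032]  nu=[0.3859]  x^+=[1.0249, 1.1008]  P^+=[0.2326 0.0043; 0.0043 0.3730]

x_post = [1.0249, 1.1008]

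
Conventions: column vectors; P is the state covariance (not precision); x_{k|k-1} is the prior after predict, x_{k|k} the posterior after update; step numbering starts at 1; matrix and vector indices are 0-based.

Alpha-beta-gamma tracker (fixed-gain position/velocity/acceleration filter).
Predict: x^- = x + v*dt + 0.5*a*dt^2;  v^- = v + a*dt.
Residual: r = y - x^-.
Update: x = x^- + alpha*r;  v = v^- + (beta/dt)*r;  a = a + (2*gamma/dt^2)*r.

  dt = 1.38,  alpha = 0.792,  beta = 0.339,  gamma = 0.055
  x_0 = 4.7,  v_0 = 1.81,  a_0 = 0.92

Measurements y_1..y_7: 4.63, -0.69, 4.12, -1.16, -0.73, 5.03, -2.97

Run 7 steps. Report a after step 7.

step 1: x_pred=8.0738  r=-3.4438  x^+=5.3463  v^+=2.2336  a^+=0.7211
step 2: x_pred=9.1153  r=-9.8053  x^+=1.3495  v^+=0.8200  a^+=0.1547
step 3: x_pred=2.6284  r=1.4916  x^+=3.8098  v^+=1.3999  a^+=0.2409
step 4: x_pred=5.9710  r=-7.1310  x^+=0.3232  v^+=-0.0194  a^+=-0.1710
step 5: x_pred=0.1336  r=-0.8636  x^+=-0.5504  v^+=-0.4676  a^+=-0.2209
step 6: x_pred=-1.4060  r=6.4360  x^+=3.6913  v^+=0.8086  a^+=0.1508
step 7: x_pred=4.9508  r=-7.9208  x^+=-1.3225  v^+=-0.9290  a^+=-0.3067

a_post = -0.3067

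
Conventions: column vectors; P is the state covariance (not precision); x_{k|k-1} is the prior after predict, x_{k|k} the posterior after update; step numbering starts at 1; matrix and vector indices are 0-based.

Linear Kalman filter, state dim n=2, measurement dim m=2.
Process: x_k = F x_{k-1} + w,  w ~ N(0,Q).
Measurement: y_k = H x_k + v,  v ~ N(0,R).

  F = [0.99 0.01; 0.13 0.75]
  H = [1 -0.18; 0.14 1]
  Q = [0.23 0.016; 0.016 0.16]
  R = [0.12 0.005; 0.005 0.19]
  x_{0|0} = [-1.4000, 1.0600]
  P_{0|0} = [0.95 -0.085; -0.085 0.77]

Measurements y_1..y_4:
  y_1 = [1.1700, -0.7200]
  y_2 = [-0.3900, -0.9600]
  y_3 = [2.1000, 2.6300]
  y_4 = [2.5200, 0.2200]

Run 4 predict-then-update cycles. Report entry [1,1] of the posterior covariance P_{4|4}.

step 1: x^-=[-1.3754, 0.6130]  P^-=[1.1595 0.0808; 0.0808 0.5926]  S=[1.2696 0.1394; 0.1394 0.8280]  K=[0.8860 0.1445; -0.1024 0.7466]  nu=[2.6557, -1.1404]  x^+=[0.8127, -0.5104]  P^+=[0.1100 0.0165; 0.0165 0.1390]
step 2: x^-=[0.7995, -0.2771]  P^-=[0.3382 0.0435; 0.0435 0.2433]  S=[0.4504 0.0509; 0.0509 0.4521]  K=[0.7199 0.1198; -0.0639 0.5588]  nu=[-1.2394, -0.7948]  x^+=[-0.1879, -0.6421]  P^+=[0.0895 0.0138; 0.0138 0.1039]
step 3: x^-=[-0.1925, -0.5060]  P^-=[0.3180 0.0386; 0.0386 0.2227]  S=[0.4313 0.0470; 0.0470 0.4297]  K=[0.7085 0.1158; -0.0621 0.5376]  nu=[2.2014, 3.1629]  x^+=[1.7336, 1.0575]  P^+=[0.0880 0.0132; 0.0132 0.1000]
step 4: x^-=[1.7268, 1.0185]  P^-=[0.3165 0.0379; 0.0379 0.2203]  S=[0.4300 0.0466; 0.0466 0.4271]  K=[0.7077 0.1153; -0.0620 0.5350]  nu=[0.9765, -1.0403]  x^+=[2.2980, 0.4014]  P^+=[0.0879 0.0131; 0.0131 0.0995]

P_post[1,1] = 0.0995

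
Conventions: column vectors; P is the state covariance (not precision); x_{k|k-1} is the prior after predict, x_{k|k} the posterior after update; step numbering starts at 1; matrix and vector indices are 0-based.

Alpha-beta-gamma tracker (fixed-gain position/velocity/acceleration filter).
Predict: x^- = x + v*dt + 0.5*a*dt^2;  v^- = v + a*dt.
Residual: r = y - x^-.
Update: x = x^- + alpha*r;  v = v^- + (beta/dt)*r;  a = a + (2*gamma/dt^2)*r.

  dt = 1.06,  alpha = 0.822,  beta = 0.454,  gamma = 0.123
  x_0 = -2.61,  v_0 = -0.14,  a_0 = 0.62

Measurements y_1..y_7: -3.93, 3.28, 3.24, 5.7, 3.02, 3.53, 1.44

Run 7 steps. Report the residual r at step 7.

resid = -0.8956

step 1: x_pred=-2.4101  r=-1.5199  x^+=-3.6595  v^+=-0.1338  a^+=0.2872
step 2: x_pred=-3.6399  r=6.9199  x^+=2.0483  v^+=3.1345  a^+=1.8023
step 3: x_pred=6.3833  r=-3.1433  x^+=3.7995  v^+=3.6986  a^+=1.1141
step 4: x_pred=8.3459  r=-2.6459  x^+=6.1710  v^+=3.7463  a^+=0.5348
step 5: x_pred=10.4424  r=-7.4224  x^+=4.3412  v^+=1.1341  a^+=-1.0903
step 6: x_pred=4.9308  r=-1.4008  x^+=3.7793  v^+=-0.6216  a^+=-1.3970
step 7: x_pred=2.3356  r=-0.8956  x^+=1.5994  v^+=-2.4860  a^+=-1.5931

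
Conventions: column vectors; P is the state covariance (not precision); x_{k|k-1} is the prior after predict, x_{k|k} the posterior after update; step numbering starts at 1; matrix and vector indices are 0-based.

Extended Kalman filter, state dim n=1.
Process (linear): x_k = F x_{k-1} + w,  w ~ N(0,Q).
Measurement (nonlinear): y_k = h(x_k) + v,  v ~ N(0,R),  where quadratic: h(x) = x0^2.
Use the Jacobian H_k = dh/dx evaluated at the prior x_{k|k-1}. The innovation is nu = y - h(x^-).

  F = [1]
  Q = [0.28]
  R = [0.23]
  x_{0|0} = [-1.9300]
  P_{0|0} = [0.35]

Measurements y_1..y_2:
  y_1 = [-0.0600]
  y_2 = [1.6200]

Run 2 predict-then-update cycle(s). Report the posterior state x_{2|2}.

step 1: x^-=[-1.9300]  P^-=[0.6300]  H_jac=[-3.8600]  S=[9.6167]  K=[-0.2529]  nu=[-3.7849]  x^+=[-0.9729]  P^+=[0.0151]
step 2: x^-=[-0.9729]  P^-=[0.2951]  H_jac=[-1.9458]  S=[1.3472]  K=[-0.4262]  nu=[0.6735]  x^+=[-1.2599]  P^+=[0.0504]

x_post = [-1.2599]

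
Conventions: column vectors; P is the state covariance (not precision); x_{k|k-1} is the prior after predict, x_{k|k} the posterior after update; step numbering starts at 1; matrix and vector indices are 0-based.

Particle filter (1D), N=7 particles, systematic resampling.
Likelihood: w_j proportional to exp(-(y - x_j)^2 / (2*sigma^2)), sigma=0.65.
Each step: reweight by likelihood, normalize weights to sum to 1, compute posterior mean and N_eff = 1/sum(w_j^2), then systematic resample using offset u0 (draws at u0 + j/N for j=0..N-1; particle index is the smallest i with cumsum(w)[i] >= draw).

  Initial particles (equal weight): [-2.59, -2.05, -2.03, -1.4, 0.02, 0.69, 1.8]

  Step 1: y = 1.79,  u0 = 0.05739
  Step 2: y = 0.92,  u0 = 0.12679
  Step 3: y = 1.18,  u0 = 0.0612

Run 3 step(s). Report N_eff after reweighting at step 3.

N_eff = 6.9494

step 1: w=[0.0000, 0.0000, 0.0000, 0.0000, 0.0194, 0.1891, 0.7915]  mean=1.5555  Neff=1.5092  idx=[5, 5, 6, 6, 6, 6, 6]
step 2: w=[0.2422, 0.2422, 0.1031, 0.1031, 0.1031, 0.1031, 0.1031]  mean=1.2623  Neff=5.8655  idx=[0, 1, 1, 2, 4, 5, 6]
step 3: w=[0.1569, 0.1569, 0.1569, 0.1323, 0.1323, 0.1323, 0.1323]  mean=1.2774  Neff=6.9494  idx=[0, 1, 2, 3, 4, 5, 6]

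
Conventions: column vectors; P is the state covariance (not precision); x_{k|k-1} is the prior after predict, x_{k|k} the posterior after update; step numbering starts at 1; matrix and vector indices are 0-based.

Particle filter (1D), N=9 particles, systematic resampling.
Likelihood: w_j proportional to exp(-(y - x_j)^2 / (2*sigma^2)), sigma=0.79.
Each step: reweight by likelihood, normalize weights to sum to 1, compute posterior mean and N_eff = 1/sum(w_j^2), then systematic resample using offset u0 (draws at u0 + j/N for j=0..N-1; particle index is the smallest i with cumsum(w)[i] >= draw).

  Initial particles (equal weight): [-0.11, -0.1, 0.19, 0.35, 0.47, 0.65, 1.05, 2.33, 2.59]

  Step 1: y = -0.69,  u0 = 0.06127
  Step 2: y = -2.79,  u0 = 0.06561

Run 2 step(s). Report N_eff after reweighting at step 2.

step 1: w=[0.2428, 0.2406, 0.1710, 0.1337, 0.1082, 0.0754, 0.0281, 0.0002, 0.0001]  mean=0.1585  Neff=5.4913  idx=[0, 0, 1, 1, 2, 2, 3, 4, 5]
step 2: w=[0.2158, 0.2158, 0.2067, 0.2067, 0.0554, 0.0554, 0.0253, 0.0137, 0.0052]  mean=-0.0491  Neff=5.3872  idx=[0, 0, 1, 1, 2, 2, 3, 3, 5]

N_eff = 5.3872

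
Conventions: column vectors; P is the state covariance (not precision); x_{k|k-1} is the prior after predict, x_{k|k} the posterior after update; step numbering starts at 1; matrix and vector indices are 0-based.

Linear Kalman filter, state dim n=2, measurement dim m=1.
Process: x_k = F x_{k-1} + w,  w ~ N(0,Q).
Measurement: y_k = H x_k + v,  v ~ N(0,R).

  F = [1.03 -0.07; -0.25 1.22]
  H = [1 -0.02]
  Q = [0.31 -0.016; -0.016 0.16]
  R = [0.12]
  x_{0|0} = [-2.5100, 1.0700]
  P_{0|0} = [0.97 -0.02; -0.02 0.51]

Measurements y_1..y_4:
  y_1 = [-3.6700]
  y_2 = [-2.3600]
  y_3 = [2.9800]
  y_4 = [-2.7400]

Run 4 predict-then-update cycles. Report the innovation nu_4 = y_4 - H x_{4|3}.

innov = [-4.3137]

step 1: x^-=[-2.6602, 1.9329]  P^-=[1.3445 -0.3348; -0.3348 0.9919]  S=[1.4782]  K=[0.9140; -0.2399]  nu=[-0.9711]  x^+=[-3.5478, 2.1659]  P^+=[0.1095 -0.0107; -0.0107 0.9068]
step 2: x^-=[-3.8059, 3.5293]  P^-=[0.4321 -0.1352; -0.1352 1.5231]  S=[0.5581]  K=[0.7791; -0.2968]  nu=[1.5165]  x^+=[-2.6245, 3.0792]  P^+=[0.0934 -0.0061; -0.0061 1.4739]
step 3: x^-=[-2.9187, 4.4128]  P^-=[0.4172 -0.1737; -0.1737 2.3633]  S=[0.5451]  K=[0.7717; -0.4055]  nu=[5.9870]  x^+=[1.7016, 1.9852]  P^+=[0.0925 -0.0032; -0.0032 2.2737]
step 4: x^-=[1.6137, 1.9966]  P^-=[0.4198 -0.2381; -0.2381 3.5519]  S=[0.5507]  K=[0.7709; -0.5613]  nu=[-4.3137]  x^+=[-1.7117, 4.4177]  P^+=[0.0925 0.0002; 0.0002 3.3784]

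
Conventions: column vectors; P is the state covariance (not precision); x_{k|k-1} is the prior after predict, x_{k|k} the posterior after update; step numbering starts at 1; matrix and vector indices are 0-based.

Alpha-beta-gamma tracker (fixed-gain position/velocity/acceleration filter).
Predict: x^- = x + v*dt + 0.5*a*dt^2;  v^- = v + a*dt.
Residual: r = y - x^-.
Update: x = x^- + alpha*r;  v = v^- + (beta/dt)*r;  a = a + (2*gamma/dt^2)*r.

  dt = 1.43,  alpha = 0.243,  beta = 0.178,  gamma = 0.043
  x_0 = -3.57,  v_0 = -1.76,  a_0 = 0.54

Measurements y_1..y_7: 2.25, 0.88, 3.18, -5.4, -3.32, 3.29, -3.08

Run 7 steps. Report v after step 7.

v_post = -0.5732

step 1: x_pred=-5.5347  r=7.7847  x^+=-3.6430  v^+=-0.0188  a^+=0.8674
step 2: x_pred=-2.7830  r=3.6630  x^+=-1.8929  v^+=1.6775  a^+=1.0214
step 3: x_pred=1.5503  r=1.6297  x^+=1.9463  v^+=3.3410  a^+=1.0900
step 4: x_pred=7.8385  r=-13.2385  x^+=4.6215  v^+=3.2518  a^+=0.5332
step 5: x_pred=9.8169  r=-13.1369  x^+=6.6246  v^+=2.3791  a^+=-0.0193
step 6: x_pred=10.0071  r=-6.7171  x^+=8.3748  v^+=1.5155  a^+=-0.3018
step 7: x_pred=10.2335  r=-13.3135  x^+=6.9983  v^+=-0.5732  a^+=-0.8617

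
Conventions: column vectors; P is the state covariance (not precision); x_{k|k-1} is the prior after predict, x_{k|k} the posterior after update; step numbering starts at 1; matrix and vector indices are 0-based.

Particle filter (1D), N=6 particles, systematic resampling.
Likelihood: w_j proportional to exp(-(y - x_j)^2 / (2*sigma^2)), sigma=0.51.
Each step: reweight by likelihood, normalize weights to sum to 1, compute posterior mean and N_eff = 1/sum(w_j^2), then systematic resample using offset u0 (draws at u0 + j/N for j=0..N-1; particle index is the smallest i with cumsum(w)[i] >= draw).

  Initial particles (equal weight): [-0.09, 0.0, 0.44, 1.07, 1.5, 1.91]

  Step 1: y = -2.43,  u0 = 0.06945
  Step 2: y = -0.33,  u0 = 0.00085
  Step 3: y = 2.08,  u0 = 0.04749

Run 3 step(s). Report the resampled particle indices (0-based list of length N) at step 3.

resampled_idx = [0, 1, 2, 3, 5, 5]

step 1: w=[0.6930, 0.3036, 0.0034, 0.0000, 0.0000, 0.0000]  mean=-0.0609  Neff=1.7471  idx=[0, 0, 0, 0, 1, 1]
step 2: w=[0.1721, 0.1721, 0.1721, 0.1721, 0.1559, 0.1559]  mean=-0.0619  Neff=5.9875  idx=[0, 0, 1, 2, 3, 4]
step 3: w=[0.1411, 0.1411, 0.1411, 0.1411, 0.1411, 0.2944]  mean=-0.0635  Neff=5.3693  idx=[0, 1, 2, 3, 5, 5]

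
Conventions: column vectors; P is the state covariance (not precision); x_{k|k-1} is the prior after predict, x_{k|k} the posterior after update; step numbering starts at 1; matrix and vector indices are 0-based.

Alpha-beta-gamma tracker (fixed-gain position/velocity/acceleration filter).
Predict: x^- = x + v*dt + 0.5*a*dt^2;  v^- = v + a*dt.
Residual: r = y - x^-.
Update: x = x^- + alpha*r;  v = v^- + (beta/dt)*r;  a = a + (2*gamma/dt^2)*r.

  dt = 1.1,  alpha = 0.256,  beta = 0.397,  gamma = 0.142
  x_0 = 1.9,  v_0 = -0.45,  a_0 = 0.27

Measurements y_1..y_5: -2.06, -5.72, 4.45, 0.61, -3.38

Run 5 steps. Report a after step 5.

a_post = 1.6261

step 1: x_pred=1.5683  r=-3.6284  x^+=0.6395  v^+=-1.4625  a^+=-0.5816
step 2: x_pred=-1.3211  r=-4.3989  x^+=-2.4472  v^+=-3.6899  a^+=-1.6141
step 3: x_pred=-7.4826  r=11.9326  x^+=-4.4279  v^+=-1.1588  a^+=1.1866
step 4: x_pred=-4.9846  r=5.5946  x^+=-3.5524  v^+=2.1657  a^+=2.4997
step 5: x_pred=0.3422  r=-3.7222  x^+=-0.6107  v^+=3.5720  a^+=1.6261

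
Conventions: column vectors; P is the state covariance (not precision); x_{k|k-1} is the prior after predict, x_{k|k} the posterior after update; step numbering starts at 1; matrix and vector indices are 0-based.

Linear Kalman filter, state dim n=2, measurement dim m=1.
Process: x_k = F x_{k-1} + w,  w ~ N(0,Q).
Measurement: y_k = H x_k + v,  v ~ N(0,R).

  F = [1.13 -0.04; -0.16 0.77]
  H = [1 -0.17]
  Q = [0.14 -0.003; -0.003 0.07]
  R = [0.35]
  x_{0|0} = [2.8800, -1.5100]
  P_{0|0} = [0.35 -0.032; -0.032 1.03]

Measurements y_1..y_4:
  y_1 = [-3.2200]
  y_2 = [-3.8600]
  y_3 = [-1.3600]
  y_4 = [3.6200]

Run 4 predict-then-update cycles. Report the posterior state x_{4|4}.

x_post = [0.7970, 0.1928]

step 1: x^-=[3.3148, -1.6235]  P^-=[0.5915 -0.1261; -0.1261 0.6975]  S=[1.0045]  K=[0.6102; -0.2435]  nu=[-6.8108]  x^+=[-0.8408, 0.0352]  P^+=[0.2175 0.0232; 0.0232 0.6380]
step 2: x^-=[-0.9516, 0.1617]  P^-=[0.4166 -0.0416; -0.0416 0.4481]  S=[0.7938]  K=[0.5338; -0.1484]  nu=[-2.8810]  x^+=[-2.4895, 0.5892]  P^+=[0.1905 0.0213; 0.0213 0.4306]
step 3: x^-=[-2.8367, 0.8520]  P^-=[0.3820 -0.0321; -0.0321 0.3249]  S=[0.7522]  K=[0.5150; -0.1161]  nu=[1.6215]  x^+=[-2.0016, 0.6638]  P^+=[0.1824 0.0129; 0.0129 0.3148]
step 4: x^-=[-2.2884, 0.8314]  P^-=[0.3723 -0.0344; -0.0344 0.2581]  S=[0.7414]  K=[0.5100; -0.1056]  nu=[6.0497]  x^+=[0.7970, 0.1928]  P^+=[0.1794 0.0055; 0.0055 0.2499]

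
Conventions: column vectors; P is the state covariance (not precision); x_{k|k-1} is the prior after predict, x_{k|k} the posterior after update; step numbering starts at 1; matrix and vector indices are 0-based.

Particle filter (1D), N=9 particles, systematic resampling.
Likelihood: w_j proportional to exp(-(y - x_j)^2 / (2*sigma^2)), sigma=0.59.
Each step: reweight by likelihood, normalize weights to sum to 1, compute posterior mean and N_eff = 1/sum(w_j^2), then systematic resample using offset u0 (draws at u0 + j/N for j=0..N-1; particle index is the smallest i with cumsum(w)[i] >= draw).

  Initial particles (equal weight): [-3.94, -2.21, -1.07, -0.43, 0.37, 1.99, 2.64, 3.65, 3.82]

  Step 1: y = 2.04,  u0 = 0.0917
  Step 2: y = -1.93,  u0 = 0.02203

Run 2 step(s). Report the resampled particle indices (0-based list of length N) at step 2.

step 1: w=[0.0000, 0.0000, 0.0000, 0.0001, 0.0111, 0.6054, 0.3623, 0.0147, 0.0064]  mean=2.2434  Neff=2.0072  idx=[5, 5, 5, 5, 5, 6, 6, 6, 7]
step 2: w=[0.2000, 0.2000, 0.2000, 0.2000, 0.2000, 0.0001, 0.0001, 0.0001, 0.0000]  mean=1.9901  Neff=5.0022  idx=[0, 0, 1, 1, 2, 2, 3, 3, 4]

resampled_idx = [0, 0, 1, 1, 2, 2, 3, 3, 4]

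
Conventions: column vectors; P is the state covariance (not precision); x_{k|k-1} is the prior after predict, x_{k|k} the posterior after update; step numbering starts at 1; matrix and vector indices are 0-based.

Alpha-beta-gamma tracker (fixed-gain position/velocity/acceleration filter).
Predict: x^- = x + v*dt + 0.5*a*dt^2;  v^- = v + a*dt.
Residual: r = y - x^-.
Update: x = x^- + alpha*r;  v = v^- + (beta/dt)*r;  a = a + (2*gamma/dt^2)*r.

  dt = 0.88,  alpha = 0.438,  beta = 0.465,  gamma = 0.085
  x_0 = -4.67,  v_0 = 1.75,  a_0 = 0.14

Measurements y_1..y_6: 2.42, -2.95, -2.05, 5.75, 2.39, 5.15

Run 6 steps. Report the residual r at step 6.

resid = 1.3805

step 1: x_pred=-3.0758  r=5.4958  x^+=-0.6686  v^+=4.7772  a^+=1.3465
step 2: x_pred=4.0567  r=-7.0067  x^+=0.9878  v^+=2.2597  a^+=-0.1917
step 3: x_pred=2.9021  r=-4.9521  x^+=0.7331  v^+=-0.5257  a^+=-1.2788
step 4: x_pred=-0.2247  r=5.9747  x^+=2.3922  v^+=1.5061  a^+=0.0328
step 5: x_pred=3.7303  r=-1.3403  x^+=3.1432  v^+=0.8267  a^+=-0.2614
step 6: x_pred=3.7695  r=1.3805  x^+=4.3742  v^+=1.3261  a^+=0.0416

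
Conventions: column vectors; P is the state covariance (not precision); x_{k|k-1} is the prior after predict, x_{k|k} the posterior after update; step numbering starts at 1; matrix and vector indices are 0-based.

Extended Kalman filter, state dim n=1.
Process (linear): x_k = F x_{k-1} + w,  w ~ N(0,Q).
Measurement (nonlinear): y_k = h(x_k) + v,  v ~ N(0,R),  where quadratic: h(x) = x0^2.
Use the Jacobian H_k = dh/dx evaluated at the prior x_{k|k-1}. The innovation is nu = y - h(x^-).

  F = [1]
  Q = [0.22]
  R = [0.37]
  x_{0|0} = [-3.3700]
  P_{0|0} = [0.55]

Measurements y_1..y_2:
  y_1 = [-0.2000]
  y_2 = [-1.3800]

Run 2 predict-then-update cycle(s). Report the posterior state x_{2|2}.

step 1: x^-=[-3.3700]  P^-=[0.7700]  H_jac=[-6.7400]  S=[35.3493]  K=[-0.1468]  nu=[-11.5569]  x^+=[-1.6733]  P^+=[0.0081]
step 2: x^-=[-1.6733]  P^-=[0.2281]  H_jac=[-3.3465]  S=[2.9241]  K=[-0.2610]  nu=[-4.1798]  x^+=[-0.5823]  P^+=[0.0289]

x_post = [-0.5823]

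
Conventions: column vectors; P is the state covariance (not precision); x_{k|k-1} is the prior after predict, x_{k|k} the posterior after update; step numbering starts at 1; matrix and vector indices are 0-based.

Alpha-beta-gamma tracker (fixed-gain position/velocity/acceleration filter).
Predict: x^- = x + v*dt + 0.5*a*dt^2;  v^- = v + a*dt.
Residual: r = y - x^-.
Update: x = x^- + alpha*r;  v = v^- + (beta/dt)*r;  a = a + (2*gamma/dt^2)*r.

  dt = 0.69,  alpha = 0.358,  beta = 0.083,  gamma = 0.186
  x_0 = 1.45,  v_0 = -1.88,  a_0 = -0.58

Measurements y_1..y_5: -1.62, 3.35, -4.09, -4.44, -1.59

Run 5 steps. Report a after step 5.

step 1: x_pred=0.0147  r=-1.6347  x^+=-0.5705  v^+=-2.4768  a^+=-1.8573
step 2: x_pred=-2.7217  r=6.0717  x^+=-0.5480  v^+=-3.0280  a^+=2.8868
step 3: x_pred=-1.9501  r=-2.1399  x^+=-2.7162  v^+=-1.2935  a^+=1.2148
step 4: x_pred=-3.3196  r=-1.1204  x^+=-3.7207  v^+=-0.5901  a^+=0.3394
step 5: x_pred=-4.0471  r=2.4571  x^+=-3.1674  v^+=-0.0604  a^+=2.2592

a_post = 2.2592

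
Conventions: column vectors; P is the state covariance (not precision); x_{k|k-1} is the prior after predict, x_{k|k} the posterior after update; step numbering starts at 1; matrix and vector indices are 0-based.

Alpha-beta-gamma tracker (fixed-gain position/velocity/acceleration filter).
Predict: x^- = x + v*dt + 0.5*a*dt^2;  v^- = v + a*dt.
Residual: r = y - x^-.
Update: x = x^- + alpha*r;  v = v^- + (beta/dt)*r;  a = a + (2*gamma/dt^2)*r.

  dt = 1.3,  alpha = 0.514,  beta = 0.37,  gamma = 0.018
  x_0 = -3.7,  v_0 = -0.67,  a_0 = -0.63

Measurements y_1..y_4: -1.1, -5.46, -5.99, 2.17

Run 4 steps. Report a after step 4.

a_post = -0.3035

step 1: x_pred=-5.1034  r=4.0034  x^+=-3.0456  v^+=-0.3496  a^+=-0.5447
step 2: x_pred=-3.9604  r=-1.4996  x^+=-4.7312  v^+=-1.4845  a^+=-0.5767
step 3: x_pred=-7.1484  r=1.1584  x^+=-6.5530  v^+=-1.9045  a^+=-0.5520
step 4: x_pred=-9.4953  r=11.6653  x^+=-3.4993  v^+=0.6980  a^+=-0.3035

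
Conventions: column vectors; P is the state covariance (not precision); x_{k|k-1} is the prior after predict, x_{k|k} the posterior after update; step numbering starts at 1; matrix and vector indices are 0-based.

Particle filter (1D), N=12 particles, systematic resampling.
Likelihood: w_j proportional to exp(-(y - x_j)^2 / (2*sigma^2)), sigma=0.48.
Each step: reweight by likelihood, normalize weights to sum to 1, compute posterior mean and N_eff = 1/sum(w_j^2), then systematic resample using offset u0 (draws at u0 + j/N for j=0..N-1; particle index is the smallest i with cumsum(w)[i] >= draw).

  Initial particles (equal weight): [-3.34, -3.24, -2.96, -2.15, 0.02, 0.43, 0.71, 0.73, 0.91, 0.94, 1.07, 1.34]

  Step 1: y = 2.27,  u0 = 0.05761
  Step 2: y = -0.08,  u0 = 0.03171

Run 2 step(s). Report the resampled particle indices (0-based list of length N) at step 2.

step 1: w=[0.0000, 0.0000, 0.0000, 0.0000, 0.0001, 0.0026, 0.0205, 0.0234, 0.0728, 0.0867, 0.1771, 0.6168]  mean=1.1965  Neff=2.3496  idx=[8, 9, 10, 10, 11, 11, 11, 11, 11, 11, 11, 11]
step 2: w=[0.2723, 0.2389, 0.1295, 0.1295, 0.0287, 0.0287, 0.0287, 0.0287, 0.0287, 0.0287, 0.0287, 0.0287]  mean=1.0574  Neff=5.8362  idx=[0, 0, 0, 1, 1, 1, 2, 2, 3, 4, 7, 10]

resampled_idx = [0, 0, 0, 1, 1, 1, 2, 2, 3, 4, 7, 10]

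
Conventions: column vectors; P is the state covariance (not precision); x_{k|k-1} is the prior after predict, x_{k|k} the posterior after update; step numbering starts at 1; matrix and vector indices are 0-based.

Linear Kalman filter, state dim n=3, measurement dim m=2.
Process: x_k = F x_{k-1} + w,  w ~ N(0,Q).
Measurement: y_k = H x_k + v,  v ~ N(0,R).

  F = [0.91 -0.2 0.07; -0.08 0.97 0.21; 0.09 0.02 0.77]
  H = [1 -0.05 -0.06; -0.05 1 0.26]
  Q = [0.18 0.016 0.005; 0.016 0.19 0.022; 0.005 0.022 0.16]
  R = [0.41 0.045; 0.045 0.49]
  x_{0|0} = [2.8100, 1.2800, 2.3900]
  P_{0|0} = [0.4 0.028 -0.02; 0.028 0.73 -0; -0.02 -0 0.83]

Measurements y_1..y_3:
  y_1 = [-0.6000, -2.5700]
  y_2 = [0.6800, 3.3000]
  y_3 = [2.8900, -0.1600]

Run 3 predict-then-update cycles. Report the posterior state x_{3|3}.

x_post = [1.8140, 0.3797, 1.1717]

step 1: x^-=[2.4684, 1.5187, 2.1188]  P^-=[0.5318 -0.1211 0.0654; -0.1211 0.9123 0.1707; 0.0654 0.1707 0.6530]  S=[0.9517 -0.1540; -0.1540 1.5470]  K=[0.5563 -0.0291; -0.0866 0.6137; 0.0548 0.2235]  nu=[-2.8653, -4.5162]  x^+=[1.0057, -1.0049, 0.9526]  P^+=[0.2310 0.0053 0.0654; 0.0053 0.3061 -0.0347; 0.0654 -0.0347 0.5766]
step 2: x^-=[1.1829, -0.8552, 0.8039]  P^-=[0.3937 -0.0357 0.1053; -0.0357 0.4878 0.0911; 0.1053 0.0911 0.5119]  S=[0.7982 -0.0218; -0.0218 1.0616]  K=[0.4871 -0.0164; -0.0690 0.4821; 0.0934 0.2082]  nu=[-0.4974, 4.0053]  x^+=[0.8750, 1.1099, 1.5913]  P^+=[0.2037 0.0046 0.0748; 0.0046 0.2358 -0.0096; 0.0748 -0.0096 0.4598]
step 3: x^-=[0.6857, 1.3408, 1.3262]  P^-=[0.3685 -0.0200 0.0999; -0.0200 0.4263 0.0895; 0.0999 0.0895 0.4444]  S=[0.7717 -0.0020; -0.0020 0.9932]  K=[0.4710 -0.0116; -0.0593 0.4535; 0.0896 0.2016]  nu=[2.3510, -1.8113]  x^+=[1.8140, 0.3797, 1.1717]  P^+=[0.1971 0.0072 0.0698; 0.0072 0.2192 0.0028; 0.0698 0.0028 0.3980]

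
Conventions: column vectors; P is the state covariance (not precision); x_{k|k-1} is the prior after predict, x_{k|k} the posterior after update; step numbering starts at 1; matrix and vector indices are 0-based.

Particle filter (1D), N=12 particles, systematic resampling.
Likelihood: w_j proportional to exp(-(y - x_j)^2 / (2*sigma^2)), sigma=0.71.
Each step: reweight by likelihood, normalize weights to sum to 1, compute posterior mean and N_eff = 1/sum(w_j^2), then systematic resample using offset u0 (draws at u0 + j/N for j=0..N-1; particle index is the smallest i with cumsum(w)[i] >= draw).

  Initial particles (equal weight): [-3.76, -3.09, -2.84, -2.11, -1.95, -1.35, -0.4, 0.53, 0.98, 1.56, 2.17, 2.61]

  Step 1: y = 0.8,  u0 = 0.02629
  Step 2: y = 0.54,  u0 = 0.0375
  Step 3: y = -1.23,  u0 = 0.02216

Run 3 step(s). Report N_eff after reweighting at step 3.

step 1: w=[0.0000, 0.0000, 0.0000, 0.0001, 0.0002, 0.0035, 0.0825, 0.3200, 0.3331, 0.1939, 0.0535, 0.0133]  mean=0.9111  Neff=3.8348  idx=[6, 7, 7, 7, 7, 8, 8, 8, 8, 9, 9, 10]
step 2: w=[0.0490, 0.1176, 0.1176, 0.1176, 0.1176, 0.0971, 0.0971, 0.0971, 0.0971, 0.0419, 0.0419, 0.0084]  mean=0.7594  Neff=10.0997  idx=[0, 1, 2, 3, 3, 4, 5, 6, 6, 7, 8, 10]
step 3: w=[0.6505, 0.0597, 0.0597, 0.0597, 0.0597, 0.0597, 0.0101, 0.0101, 0.0101, 0.0101, 0.0101, 0.0006]  mean=-0.0515  Neff=2.2655  idx=[0, 0, 0, 0, 0, 0, 0, 0, 1, 3, 4, 5]

N_eff = 2.2655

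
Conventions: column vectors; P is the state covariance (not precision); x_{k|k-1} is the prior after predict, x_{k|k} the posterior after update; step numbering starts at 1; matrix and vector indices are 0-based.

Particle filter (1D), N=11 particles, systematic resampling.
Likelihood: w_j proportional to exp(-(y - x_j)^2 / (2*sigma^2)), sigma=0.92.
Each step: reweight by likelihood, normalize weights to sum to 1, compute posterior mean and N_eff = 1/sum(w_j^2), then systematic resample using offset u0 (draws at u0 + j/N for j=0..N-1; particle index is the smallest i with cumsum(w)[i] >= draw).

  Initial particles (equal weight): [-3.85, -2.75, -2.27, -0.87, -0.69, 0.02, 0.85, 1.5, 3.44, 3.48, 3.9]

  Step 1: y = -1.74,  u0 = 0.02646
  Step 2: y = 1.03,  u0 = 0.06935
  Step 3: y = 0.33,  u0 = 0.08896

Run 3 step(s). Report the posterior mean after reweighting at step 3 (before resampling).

step 1: w=[0.0257, 0.1949, 0.3016, 0.2277, 0.1856, 0.0571, 0.0068, 0.0007, 0.0000, 0.0000, 0.0000]  mean=-1.6375  Neff=4.5625  idx=[1, 1, 1, 2, 2, 2, 3, 3, 4, 4, 5]
step 2: w=[0.0002, 0.0002, 0.0002, 0.0014, 0.0014, 0.0014, 0.1041, 0.1041, 0.1530, 0.1530, 0.4809]  mean=-0.3939  Neff=3.3359  idx=[6, 7, 8, 8, 9, 10, 10, 10, 10, 10, 10]
step 3: w=[0.0524, 0.0524, 0.0664, 0.0664, 0.0664, 0.1160, 0.1160, 0.1160, 0.1160, 0.1160, 0.1160]  mean=-0.2148  Neff=10.0557  idx=[1, 3, 4, 5, 6, 7, 7, 8, 9, 10, 10]

post_mean = -0.2148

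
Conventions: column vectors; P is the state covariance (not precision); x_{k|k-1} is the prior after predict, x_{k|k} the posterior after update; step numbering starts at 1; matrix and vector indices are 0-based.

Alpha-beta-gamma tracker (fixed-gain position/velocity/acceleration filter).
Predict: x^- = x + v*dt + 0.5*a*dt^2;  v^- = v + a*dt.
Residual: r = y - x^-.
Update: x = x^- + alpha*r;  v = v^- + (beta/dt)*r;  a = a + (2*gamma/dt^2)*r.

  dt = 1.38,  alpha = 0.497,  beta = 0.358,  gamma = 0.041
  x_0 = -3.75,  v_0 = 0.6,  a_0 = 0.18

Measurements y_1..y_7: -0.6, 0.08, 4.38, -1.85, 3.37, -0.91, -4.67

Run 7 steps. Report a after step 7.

a_post = -0.4744

step 1: x_pred=-2.7506  r=2.1506  x^+=-1.6818  v^+=1.4063  a^+=0.2726
step 2: x_pred=0.5185  r=-0.4385  x^+=0.3006  v^+=1.6687  a^+=0.2537
step 3: x_pred=2.8450  r=1.5350  x^+=3.6079  v^+=2.4171  a^+=0.3198
step 4: x_pred=7.2480  r=-9.0980  x^+=2.7263  v^+=0.4982  a^+=-0.0719
step 5: x_pred=3.3453  r=0.0247  x^+=3.3576  v^+=0.4053  a^+=-0.0709
step 6: x_pred=3.8495  r=-4.7595  x^+=1.4840  v^+=-0.9272  a^+=-0.2758
step 7: x_pred=-0.0581  r=-4.6119  x^+=-2.3502  v^+=-2.5042  a^+=-0.4744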